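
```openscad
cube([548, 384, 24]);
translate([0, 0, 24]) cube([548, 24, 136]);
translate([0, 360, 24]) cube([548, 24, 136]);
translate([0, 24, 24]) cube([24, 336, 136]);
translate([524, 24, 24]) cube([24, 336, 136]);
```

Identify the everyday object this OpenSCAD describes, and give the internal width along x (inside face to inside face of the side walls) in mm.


An open box. The internal width is 500 mm.

A 548×384 base slab with four walls standing on it — an open box. The base is 548 mm wide and the walls are 24 mm thick, so the internal width is 548 − 2 × 24 = 500 mm.


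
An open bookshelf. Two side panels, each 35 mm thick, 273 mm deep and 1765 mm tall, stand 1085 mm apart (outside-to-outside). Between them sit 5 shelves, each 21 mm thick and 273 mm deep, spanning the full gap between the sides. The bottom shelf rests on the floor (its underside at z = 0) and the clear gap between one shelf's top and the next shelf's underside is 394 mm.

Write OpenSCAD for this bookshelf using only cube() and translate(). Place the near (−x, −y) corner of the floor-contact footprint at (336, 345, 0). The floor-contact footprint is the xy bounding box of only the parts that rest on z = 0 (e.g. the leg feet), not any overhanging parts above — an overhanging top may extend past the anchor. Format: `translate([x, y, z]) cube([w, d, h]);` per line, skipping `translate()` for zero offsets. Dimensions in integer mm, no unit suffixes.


translate([336, 345, 0]) cube([35, 273, 1765]);
translate([1386, 345, 0]) cube([35, 273, 1765]);
translate([371, 345, 0]) cube([1015, 273, 21]);
translate([371, 345, 415]) cube([1015, 273, 21]);
translate([371, 345, 830]) cube([1015, 273, 21]);
translate([371, 345, 1245]) cube([1015, 273, 21]);
translate([371, 345, 1660]) cube([1015, 273, 21]);


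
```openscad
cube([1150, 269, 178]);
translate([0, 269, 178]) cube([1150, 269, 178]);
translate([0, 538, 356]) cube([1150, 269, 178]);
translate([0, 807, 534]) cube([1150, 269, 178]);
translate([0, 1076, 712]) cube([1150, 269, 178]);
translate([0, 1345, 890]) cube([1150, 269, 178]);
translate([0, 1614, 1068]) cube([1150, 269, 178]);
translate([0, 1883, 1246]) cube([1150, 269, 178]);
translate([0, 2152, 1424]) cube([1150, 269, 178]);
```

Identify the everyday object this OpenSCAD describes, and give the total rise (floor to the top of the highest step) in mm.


A staircase. The total rise is 1602 mm.

9 identical blocks, each offset up and back from the previous — a staircase. Each step is 178 mm tall and there are 9 of them, so the total rise is 9 × 178 = 1602 mm.


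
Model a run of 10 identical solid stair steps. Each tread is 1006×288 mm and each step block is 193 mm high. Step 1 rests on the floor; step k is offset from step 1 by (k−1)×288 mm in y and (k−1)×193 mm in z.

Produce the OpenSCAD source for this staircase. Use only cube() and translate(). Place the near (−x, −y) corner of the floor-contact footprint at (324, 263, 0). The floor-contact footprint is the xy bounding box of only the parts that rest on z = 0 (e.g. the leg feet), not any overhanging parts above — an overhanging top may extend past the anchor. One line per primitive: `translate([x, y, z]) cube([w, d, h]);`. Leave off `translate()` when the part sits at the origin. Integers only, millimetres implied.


translate([324, 263, 0]) cube([1006, 288, 193]);
translate([324, 551, 193]) cube([1006, 288, 193]);
translate([324, 839, 386]) cube([1006, 288, 193]);
translate([324, 1127, 579]) cube([1006, 288, 193]);
translate([324, 1415, 772]) cube([1006, 288, 193]);
translate([324, 1703, 965]) cube([1006, 288, 193]);
translate([324, 1991, 1158]) cube([1006, 288, 193]);
translate([324, 2279, 1351]) cube([1006, 288, 193]);
translate([324, 2567, 1544]) cube([1006, 288, 193]);
translate([324, 2855, 1737]) cube([1006, 288, 193]);


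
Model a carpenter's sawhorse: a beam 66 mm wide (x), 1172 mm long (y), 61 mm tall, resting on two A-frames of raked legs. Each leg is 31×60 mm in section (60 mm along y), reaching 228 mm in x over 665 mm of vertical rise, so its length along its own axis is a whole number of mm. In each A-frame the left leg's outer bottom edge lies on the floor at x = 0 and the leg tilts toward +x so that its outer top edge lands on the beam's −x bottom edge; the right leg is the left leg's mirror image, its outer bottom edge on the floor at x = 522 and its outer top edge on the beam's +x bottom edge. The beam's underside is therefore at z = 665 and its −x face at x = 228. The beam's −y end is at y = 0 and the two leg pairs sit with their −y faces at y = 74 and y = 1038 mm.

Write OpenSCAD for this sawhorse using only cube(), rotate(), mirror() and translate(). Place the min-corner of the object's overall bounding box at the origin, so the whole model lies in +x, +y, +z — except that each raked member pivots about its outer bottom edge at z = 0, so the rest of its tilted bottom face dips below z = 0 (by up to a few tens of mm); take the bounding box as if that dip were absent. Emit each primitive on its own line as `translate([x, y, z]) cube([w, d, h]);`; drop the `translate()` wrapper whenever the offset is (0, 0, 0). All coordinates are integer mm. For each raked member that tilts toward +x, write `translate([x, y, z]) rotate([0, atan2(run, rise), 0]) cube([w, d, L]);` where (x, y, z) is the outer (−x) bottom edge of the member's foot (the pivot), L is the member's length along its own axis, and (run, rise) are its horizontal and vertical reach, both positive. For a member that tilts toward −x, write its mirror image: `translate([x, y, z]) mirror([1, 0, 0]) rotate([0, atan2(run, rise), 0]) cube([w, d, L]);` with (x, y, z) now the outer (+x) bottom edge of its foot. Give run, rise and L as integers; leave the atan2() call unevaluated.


// leg length = √(228² + 665²) = 703
// right-leg outer foot x = 2·228 + 66 = 522
// beam min-corner = (228, 0, 665)
translate([228, 0, 665]) cube([66, 1172, 61]);
translate([0, 74, 0]) rotate([0, atan2(228, 665), 0]) cube([31, 60, 703]);
translate([522, 74, 0]) mirror([1, 0, 0]) rotate([0, atan2(228, 665), 0]) cube([31, 60, 703]);
translate([0, 1038, 0]) rotate([0, atan2(228, 665), 0]) cube([31, 60, 703]);
translate([522, 1038, 0]) mirror([1, 0, 0]) rotate([0, atan2(228, 665), 0]) cube([31, 60, 703]);


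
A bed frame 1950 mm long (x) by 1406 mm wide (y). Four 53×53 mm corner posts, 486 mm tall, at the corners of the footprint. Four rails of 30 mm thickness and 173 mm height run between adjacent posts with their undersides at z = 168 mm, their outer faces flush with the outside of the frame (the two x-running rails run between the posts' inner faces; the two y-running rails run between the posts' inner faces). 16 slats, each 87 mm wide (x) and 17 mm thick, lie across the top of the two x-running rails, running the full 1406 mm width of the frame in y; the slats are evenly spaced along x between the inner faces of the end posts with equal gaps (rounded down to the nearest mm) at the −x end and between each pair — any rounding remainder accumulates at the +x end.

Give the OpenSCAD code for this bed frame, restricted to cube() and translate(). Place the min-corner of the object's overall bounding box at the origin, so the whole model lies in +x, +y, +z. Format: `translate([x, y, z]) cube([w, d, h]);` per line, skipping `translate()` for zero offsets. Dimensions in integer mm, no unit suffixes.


// slat z = rail_z + rail_h = 168 + 173 = 341
// slat gap = ⌊(1844 − 16·87) / 17⌋ = 26
cube([53, 53, 486]);
translate([0, 1353, 0]) cube([53, 53, 486]);
translate([1897, 0, 0]) cube([53, 53, 486]);
translate([1897, 1353, 0]) cube([53, 53, 486]);
translate([53, 0, 168]) cube([1844, 30, 173]);
translate([53, 1376, 168]) cube([1844, 30, 173]);
translate([0, 53, 168]) cube([30, 1300, 173]);
translate([1920, 53, 168]) cube([30, 1300, 173]);
translate([79, 0, 341]) cube([87, 1406, 17]);
translate([192, 0, 341]) cube([87, 1406, 17]);
translate([305, 0, 341]) cube([87, 1406, 17]);
translate([418, 0, 341]) cube([87, 1406, 17]);
translate([531, 0, 341]) cube([87, 1406, 17]);
translate([644, 0, 341]) cube([87, 1406, 17]);
translate([757, 0, 341]) cube([87, 1406, 17]);
translate([870, 0, 341]) cube([87, 1406, 17]);
translate([983, 0, 341]) cube([87, 1406, 17]);
translate([1096, 0, 341]) cube([87, 1406, 17]);
translate([1209, 0, 341]) cube([87, 1406, 17]);
translate([1322, 0, 341]) cube([87, 1406, 17]);
translate([1435, 0, 341]) cube([87, 1406, 17]);
translate([1548, 0, 341]) cube([87, 1406, 17]);
translate([1661, 0, 341]) cube([87, 1406, 17]);
translate([1774, 0, 341]) cube([87, 1406, 17]);


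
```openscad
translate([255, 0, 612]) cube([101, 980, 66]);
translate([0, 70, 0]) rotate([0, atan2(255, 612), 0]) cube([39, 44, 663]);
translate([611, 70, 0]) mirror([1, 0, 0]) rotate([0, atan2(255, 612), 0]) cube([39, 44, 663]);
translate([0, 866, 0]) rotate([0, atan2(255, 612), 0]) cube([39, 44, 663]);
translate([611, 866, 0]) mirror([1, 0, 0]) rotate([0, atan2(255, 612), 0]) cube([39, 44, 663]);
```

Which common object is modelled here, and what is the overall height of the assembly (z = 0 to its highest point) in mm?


A sawhorse. The overall height is 678 mm.

A beam across two mirrored pairs of raked legs — a sawhorse. The beam's underside is at z = 612 (matching the legs' vertical rise in atan2(255, 612)) and the beam is 66 mm tall, so its top is at 612 + 66 = 678 mm. The raked legs top out at the beam's underside, so that is the highest point.


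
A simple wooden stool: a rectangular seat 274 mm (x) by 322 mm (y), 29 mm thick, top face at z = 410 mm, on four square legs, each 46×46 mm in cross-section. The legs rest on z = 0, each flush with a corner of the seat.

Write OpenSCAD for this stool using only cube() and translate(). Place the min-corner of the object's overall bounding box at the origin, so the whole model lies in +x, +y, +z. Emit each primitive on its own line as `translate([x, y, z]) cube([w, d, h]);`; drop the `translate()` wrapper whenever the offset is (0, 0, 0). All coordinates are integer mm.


translate([0, 0, 381]) cube([274, 322, 29]);
cube([46, 46, 381]);
translate([228, 0, 0]) cube([46, 46, 381]);
translate([0, 276, 0]) cube([46, 46, 381]);
translate([228, 276, 0]) cube([46, 46, 381]);


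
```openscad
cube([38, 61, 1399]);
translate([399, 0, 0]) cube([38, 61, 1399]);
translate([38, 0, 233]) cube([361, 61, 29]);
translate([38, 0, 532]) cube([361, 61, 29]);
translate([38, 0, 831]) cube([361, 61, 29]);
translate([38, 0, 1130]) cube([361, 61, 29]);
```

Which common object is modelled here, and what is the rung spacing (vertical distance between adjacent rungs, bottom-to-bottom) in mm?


A ladder. The rung spacing is 299 mm.

Two tall 38×61 posts with 4 short bars between them — a ladder. Adjacent rungs sit at z = 233 and z = 532, so the spacing is 532 − 233 = 299 mm.


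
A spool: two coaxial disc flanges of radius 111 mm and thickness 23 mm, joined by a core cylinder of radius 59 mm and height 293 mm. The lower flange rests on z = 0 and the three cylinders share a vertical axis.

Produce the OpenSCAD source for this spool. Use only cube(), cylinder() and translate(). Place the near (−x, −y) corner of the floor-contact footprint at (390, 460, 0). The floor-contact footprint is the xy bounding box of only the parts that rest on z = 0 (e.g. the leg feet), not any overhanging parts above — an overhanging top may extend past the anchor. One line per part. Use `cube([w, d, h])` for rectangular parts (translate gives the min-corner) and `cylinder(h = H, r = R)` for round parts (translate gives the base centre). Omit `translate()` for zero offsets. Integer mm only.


translate([501, 571, 0]) cylinder(h = 23, r = 111);
translate([501, 571, 23]) cylinder(h = 293, r = 59);
translate([501, 571, 316]) cylinder(h = 23, r = 111);


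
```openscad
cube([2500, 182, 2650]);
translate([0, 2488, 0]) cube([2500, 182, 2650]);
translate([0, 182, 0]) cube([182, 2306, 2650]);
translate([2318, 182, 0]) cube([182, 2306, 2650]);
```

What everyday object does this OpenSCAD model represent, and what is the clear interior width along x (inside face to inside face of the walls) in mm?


A house (or room) frame. The interior width is 2136 mm.

Four 2650 mm walls enclosing a rectangle with no floor or roof — a room or house frame. Outside width is 2500 mm and wall thickness is 182 mm, so the interior width is 2500 − 2 × 182 = 2136 mm.


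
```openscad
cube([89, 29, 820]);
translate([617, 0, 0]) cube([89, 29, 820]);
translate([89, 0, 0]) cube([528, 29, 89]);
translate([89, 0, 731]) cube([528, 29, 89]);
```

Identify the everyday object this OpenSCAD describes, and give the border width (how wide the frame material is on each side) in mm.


A picture frame. The border width is 89 mm.

Four thin pieces enclosing a rectangular opening — a picture frame. The two full-height stiles are 820 mm tall; the top rail sits at z = 731 and is 89 mm tall, so the border above the opening is 820 − 731 = 89 mm, matching the stile x-width.


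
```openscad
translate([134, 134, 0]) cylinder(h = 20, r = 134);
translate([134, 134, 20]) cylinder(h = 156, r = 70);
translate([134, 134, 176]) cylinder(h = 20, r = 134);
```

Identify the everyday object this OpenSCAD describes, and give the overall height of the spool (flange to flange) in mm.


A spool. The overall height is 196 mm.

Three coaxial cylinders, large–small–large — a spool. Two 20 mm flanges and a 156 mm core give 20 + 156 + 20 = 196 mm.


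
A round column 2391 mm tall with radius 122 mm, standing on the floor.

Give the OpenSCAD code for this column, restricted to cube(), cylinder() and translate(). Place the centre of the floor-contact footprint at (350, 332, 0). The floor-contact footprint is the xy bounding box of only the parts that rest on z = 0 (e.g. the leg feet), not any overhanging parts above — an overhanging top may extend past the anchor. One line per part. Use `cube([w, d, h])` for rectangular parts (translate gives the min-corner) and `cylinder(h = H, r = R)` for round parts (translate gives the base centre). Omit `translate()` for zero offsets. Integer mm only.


translate([350, 332, 0]) cylinder(h = 2391, r = 122);


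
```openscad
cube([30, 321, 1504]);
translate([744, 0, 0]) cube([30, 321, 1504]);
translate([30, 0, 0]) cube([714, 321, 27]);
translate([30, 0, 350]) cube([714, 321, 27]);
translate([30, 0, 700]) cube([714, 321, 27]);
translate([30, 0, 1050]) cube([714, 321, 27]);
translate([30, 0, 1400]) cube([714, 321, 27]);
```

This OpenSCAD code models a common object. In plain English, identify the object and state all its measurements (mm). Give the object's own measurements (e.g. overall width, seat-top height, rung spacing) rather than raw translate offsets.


An open bookshelf. Two side panels, each 30 mm thick, 321 mm deep and 1504 mm tall, stand 774 mm apart (outside-to-outside). Between them sit 5 shelves, each 27 mm thick and 321 mm deep, spanning the full gap between the sides. The bottom shelf rests on the floor (its underside at z = 0) and the clear gap between one shelf's top and the next shelf's underside is 323 mm.


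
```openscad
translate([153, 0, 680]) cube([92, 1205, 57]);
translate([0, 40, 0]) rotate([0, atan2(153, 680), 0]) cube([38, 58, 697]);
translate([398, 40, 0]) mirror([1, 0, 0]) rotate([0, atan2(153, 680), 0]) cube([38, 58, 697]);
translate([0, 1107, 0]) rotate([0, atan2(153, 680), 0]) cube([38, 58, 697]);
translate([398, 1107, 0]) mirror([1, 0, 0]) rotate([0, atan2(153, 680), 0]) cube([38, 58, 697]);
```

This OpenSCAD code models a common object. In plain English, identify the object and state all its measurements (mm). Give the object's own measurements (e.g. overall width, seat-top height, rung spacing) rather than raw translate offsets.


A sawhorse. A 92×1205×57 mm beam (x, y, z) sits on two A-frame leg pairs. Each pair is two raked legs of 38×58 mm section (58 mm along y) splaying symmetrically in x. Each leg rises 680 mm vertically over 153 mm of horizontal reach and is 697 mm long along its own axis. Every leg's outer bottom edge rests on the floor and its outer top edge meets a bottom edge of the beam — the left legs (tilting toward +x) meet the beam's −x bottom edge, the right legs (their mirror images, tilting toward −x) meet its +x bottom edge — so the leg tops tuck under the beam, the beam's underside is 680 mm above the floor, and the feet are 398 mm apart outside-to-outside with the beam centred between them. The two leg pairs are set in 40 mm from either end of the beam.


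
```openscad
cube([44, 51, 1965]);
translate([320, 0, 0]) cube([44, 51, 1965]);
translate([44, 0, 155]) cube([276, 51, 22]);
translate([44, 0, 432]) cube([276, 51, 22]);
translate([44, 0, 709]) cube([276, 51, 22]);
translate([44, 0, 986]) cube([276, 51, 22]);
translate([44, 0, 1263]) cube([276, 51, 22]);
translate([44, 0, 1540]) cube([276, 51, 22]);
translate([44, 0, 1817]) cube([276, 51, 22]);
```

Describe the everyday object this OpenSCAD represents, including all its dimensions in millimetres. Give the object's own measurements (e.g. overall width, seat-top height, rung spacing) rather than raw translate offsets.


A straight ladder. Two 44×51 mm vertical rails, 1965 mm tall, stand 364 mm apart (outside-to-outside) with their front faces coplanar on the −y side. 7 rungs, each 51 mm deep and 22 mm tall, span between the inner faces of the rails, front faces flush with the rails. The lowest rung's underside is at z = 155 mm and rungs are spaced 277 mm apart (underside to underside).


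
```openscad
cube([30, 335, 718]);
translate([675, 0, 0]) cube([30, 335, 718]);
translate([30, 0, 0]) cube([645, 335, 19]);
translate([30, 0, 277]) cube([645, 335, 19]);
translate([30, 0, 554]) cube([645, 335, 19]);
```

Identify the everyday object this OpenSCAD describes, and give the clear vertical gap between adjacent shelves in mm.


A bookshelf. The clear shelf gap is 258 mm.

Two tall side panels with 3 horizontal boards between them — a bookshelf. The first two shelf undersides are at z = 0 and z = 277; with shelf thickness 19, the clear gap is 277 − 0 − 19 = 258 mm.


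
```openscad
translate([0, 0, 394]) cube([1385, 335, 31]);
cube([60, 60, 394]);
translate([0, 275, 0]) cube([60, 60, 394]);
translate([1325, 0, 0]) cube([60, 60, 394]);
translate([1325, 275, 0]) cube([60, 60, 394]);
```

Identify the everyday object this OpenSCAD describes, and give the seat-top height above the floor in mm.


A bench. The seat-top height is 425 mm.

A long slab on four corner posts — a bench. The slab sits at z = 394 with thickness 31, so the top is 394 + 31 = 425 mm.


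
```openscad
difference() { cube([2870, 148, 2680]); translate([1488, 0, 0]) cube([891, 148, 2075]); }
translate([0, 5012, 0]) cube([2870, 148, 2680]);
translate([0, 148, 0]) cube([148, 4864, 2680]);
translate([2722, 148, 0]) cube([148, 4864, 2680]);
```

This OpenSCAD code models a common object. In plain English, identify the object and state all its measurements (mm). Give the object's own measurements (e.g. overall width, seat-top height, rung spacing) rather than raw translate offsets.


A single room: four walls, each 2680 mm tall and 148 mm thick, enclosing an outside footprint 2870×5160 mm (x × y), no floor or roof. The front and back walls (−y and +y sides) run the full x-width; the side walls fit between their inner faces. A door opening 891 mm wide and 2075 mm tall is cut through the front wall from the floor up, its −x edge 1488 mm from the wall's −x end.


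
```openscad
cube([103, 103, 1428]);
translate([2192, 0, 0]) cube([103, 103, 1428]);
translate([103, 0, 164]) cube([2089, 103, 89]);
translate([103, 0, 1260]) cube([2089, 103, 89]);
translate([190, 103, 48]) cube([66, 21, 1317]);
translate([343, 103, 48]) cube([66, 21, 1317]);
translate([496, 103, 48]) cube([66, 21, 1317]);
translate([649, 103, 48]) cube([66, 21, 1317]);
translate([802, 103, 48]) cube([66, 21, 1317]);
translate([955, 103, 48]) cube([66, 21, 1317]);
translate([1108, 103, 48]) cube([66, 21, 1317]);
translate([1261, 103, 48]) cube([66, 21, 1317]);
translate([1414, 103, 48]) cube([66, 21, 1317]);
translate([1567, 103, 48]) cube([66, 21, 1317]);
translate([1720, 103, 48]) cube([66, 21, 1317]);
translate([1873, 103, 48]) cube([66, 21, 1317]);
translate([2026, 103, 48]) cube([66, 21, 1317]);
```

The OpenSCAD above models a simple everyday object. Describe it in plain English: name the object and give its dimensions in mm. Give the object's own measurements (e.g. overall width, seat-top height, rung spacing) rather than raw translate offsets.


A fence section. Two 103×103 mm posts, 1428 mm tall, stand on the floor with a clear span of 2089 mm between their inner faces. Two horizontal rails of 103×89 mm section span the gap between the posts with their undersides at z = 164 mm and z = 1260 mm, flush with the posts' −y face. 13 pickets, each 66 mm wide, 21 mm thick and 1317 mm tall, are fixed to the +y face of the rails with their bottoms at z = 48 mm, spaced across the span with a 87 mm gap after the −x post and between neighbouring pickets, with 100 mm left before the +x post.


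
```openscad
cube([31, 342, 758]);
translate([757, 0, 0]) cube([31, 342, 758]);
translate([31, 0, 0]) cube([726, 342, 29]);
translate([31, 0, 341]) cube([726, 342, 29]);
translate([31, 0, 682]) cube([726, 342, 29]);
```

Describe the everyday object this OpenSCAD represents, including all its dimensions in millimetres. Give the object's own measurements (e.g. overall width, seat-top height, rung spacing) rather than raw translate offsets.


An open bookshelf. Two side panels, each 31 mm thick, 342 mm deep and 758 mm tall, stand 788 mm apart (outside-to-outside). Between them sit 3 shelves, each 29 mm thick and 342 mm deep, spanning the full gap between the sides. The bottom shelf rests on the floor (its underside at z = 0) and the clear gap between one shelf's top and the next shelf's underside is 312 mm.


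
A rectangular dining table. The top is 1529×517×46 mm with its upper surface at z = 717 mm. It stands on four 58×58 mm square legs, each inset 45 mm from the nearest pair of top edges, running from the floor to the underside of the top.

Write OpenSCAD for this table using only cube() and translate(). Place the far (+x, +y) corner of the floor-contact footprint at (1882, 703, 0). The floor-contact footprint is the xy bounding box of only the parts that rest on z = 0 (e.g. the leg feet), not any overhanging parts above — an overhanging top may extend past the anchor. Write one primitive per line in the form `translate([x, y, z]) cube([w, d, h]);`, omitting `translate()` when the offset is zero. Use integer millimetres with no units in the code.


translate([398, 231, 671]) cube([1529, 517, 46]);
translate([443, 276, 0]) cube([58, 58, 671]);
translate([1824, 276, 0]) cube([58, 58, 671]);
translate([443, 645, 0]) cube([58, 58, 671]);
translate([1824, 645, 0]) cube([58, 58, 671]);


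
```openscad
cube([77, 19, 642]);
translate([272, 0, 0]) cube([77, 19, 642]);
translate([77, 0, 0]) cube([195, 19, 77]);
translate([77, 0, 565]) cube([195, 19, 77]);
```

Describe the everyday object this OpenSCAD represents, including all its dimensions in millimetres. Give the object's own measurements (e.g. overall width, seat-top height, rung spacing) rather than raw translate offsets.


A rectangular picture frame lying in the x–z plane (depth along y). The opening is 195 mm wide (x) by 488 mm tall (z), surrounded by a border 77 mm wide on all four sides. The frame is 19 mm deep and is made of two full-height vertical stiles with two horizontal rails fitted between them.


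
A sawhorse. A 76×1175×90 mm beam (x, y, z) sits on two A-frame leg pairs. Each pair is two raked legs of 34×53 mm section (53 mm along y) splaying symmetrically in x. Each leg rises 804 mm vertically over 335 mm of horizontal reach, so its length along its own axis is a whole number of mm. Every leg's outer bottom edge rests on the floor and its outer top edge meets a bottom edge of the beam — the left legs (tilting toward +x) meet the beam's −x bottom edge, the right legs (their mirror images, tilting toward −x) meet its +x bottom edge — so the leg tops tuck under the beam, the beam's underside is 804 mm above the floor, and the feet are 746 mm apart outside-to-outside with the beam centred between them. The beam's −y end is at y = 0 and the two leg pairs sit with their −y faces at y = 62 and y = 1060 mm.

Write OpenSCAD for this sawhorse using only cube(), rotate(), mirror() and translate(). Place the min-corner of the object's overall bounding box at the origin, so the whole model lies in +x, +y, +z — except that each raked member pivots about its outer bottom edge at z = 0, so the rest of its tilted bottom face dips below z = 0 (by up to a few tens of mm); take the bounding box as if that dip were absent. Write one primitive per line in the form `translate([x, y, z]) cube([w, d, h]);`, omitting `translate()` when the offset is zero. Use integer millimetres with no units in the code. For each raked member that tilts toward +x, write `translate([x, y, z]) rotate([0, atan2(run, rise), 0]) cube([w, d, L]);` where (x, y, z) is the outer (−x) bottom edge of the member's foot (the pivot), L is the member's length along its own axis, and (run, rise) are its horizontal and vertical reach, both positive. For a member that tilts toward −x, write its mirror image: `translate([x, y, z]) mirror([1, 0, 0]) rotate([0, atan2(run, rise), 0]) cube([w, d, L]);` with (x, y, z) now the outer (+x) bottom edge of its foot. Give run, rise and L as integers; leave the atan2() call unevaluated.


translate([335, 0, 804]) cube([76, 1175, 90]);
translate([0, 62, 0]) rotate([0, atan2(335, 804), 0]) cube([34, 53, 871]);
translate([746, 62, 0]) mirror([1, 0, 0]) rotate([0, atan2(335, 804), 0]) cube([34, 53, 871]);
translate([0, 1060, 0]) rotate([0, atan2(335, 804), 0]) cube([34, 53, 871]);
translate([746, 1060, 0]) mirror([1, 0, 0]) rotate([0, atan2(335, 804), 0]) cube([34, 53, 871]);


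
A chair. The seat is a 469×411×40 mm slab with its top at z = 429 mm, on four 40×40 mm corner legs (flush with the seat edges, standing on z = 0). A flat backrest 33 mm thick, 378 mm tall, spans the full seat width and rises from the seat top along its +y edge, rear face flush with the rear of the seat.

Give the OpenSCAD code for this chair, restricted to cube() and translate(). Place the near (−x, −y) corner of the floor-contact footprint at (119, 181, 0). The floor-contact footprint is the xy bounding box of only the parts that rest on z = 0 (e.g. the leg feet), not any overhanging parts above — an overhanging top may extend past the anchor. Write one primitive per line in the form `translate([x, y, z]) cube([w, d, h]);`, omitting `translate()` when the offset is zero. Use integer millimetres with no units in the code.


translate([119, 181, 389]) cube([469, 411, 40]);
translate([119, 181, 0]) cube([40, 40, 389]);
translate([548, 181, 0]) cube([40, 40, 389]);
translate([119, 552, 0]) cube([40, 40, 389]);
translate([548, 552, 0]) cube([40, 40, 389]);
translate([119, 559, 429]) cube([469, 33, 378]);


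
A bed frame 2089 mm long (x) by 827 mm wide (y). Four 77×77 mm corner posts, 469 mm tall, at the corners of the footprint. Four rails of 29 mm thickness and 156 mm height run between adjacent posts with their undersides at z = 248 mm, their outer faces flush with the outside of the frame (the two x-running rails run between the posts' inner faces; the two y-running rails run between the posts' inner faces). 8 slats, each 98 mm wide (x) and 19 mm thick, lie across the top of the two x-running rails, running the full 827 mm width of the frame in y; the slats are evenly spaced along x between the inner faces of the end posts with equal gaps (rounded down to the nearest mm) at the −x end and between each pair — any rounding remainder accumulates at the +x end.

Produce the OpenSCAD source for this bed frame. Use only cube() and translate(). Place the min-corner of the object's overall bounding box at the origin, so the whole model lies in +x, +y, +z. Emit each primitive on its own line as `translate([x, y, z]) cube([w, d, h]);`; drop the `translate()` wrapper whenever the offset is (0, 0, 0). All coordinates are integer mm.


// slat z = rail_z + rail_h = 248 + 156 = 404
// slat gap = ⌊(1935 − 8·98) / 9⌋ = 127
cube([77, 77, 469]);
translate([0, 750, 0]) cube([77, 77, 469]);
translate([2012, 0, 0]) cube([77, 77, 469]);
translate([2012, 750, 0]) cube([77, 77, 469]);
translate([77, 0, 248]) cube([1935, 29, 156]);
translate([77, 798, 248]) cube([1935, 29, 156]);
translate([0, 77, 248]) cube([29, 673, 156]);
translate([2060, 77, 248]) cube([29, 673, 156]);
translate([204, 0, 404]) cube([98, 827, 19]);
translate([429, 0, 404]) cube([98, 827, 19]);
translate([654, 0, 404]) cube([98, 827, 19]);
translate([879, 0, 404]) cube([98, 827, 19]);
translate([1104, 0, 404]) cube([98, 827, 19]);
translate([1329, 0, 404]) cube([98, 827, 19]);
translate([1554, 0, 404]) cube([98, 827, 19]);
translate([1779, 0, 404]) cube([98, 827, 19]);


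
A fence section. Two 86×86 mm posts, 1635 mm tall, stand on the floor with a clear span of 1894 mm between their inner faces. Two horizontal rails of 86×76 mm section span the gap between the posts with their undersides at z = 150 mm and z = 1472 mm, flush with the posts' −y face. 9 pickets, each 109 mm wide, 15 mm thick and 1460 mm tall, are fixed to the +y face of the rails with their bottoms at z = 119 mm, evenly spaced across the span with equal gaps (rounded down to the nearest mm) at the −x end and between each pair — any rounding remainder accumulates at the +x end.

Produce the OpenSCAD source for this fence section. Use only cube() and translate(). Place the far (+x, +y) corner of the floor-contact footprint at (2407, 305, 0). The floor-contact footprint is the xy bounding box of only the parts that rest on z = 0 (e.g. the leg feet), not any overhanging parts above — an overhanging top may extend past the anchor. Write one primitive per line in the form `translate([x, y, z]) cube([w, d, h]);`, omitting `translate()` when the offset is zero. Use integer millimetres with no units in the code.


translate([341, 219, 0]) cube([86, 86, 1635]);
translate([2321, 219, 0]) cube([86, 86, 1635]);
translate([427, 219, 150]) cube([1894, 86, 76]);
translate([427, 219, 1472]) cube([1894, 86, 76]);
translate([518, 305, 119]) cube([109, 15, 1460]);
translate([718, 305, 119]) cube([109, 15, 1460]);
translate([918, 305, 119]) cube([109, 15, 1460]);
translate([1118, 305, 119]) cube([109, 15, 1460]);
translate([1318, 305, 119]) cube([109, 15, 1460]);
translate([1518, 305, 119]) cube([109, 15, 1460]);
translate([1718, 305, 119]) cube([109, 15, 1460]);
translate([1918, 305, 119]) cube([109, 15, 1460]);
translate([2118, 305, 119]) cube([109, 15, 1460]);


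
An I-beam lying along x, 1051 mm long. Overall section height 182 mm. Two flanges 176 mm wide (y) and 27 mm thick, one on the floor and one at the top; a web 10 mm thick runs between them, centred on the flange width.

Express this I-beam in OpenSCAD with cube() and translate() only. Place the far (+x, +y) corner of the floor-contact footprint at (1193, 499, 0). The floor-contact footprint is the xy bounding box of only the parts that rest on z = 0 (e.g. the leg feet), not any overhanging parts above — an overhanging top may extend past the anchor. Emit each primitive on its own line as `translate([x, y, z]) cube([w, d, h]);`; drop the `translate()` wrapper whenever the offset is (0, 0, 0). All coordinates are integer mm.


translate([142, 323, 0]) cube([1051, 176, 27]);
translate([142, 406, 27]) cube([1051, 10, 128]);
translate([142, 323, 155]) cube([1051, 176, 27]);


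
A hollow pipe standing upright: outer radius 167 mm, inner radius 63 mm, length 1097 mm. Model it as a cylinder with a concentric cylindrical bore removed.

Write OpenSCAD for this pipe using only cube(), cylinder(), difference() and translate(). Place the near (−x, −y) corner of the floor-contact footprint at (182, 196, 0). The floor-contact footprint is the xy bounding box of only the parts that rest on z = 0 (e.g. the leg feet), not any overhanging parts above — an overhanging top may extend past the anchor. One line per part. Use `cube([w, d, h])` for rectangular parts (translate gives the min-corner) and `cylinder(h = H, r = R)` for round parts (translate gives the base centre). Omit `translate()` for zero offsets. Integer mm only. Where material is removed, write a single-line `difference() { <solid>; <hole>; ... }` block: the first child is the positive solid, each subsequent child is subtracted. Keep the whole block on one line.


difference() { translate([349, 363, 0]) cylinder(h = 1097, r = 167); translate([349, 363, 0]) cylinder(h = 1097, r = 63); }


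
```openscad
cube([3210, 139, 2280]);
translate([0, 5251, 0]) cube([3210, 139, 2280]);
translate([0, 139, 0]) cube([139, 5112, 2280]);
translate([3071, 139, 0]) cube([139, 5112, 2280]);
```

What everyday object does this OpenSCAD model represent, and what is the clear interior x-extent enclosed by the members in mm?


A house (or room) frame. The interior width is 2932 mm.

Four 2280 mm walls enclosing a rectangle with no floor or roof — a room or house frame. Outside width is 3210 mm and wall thickness is 139 mm, so the interior width is 3210 − 2 × 139 = 2932 mm.


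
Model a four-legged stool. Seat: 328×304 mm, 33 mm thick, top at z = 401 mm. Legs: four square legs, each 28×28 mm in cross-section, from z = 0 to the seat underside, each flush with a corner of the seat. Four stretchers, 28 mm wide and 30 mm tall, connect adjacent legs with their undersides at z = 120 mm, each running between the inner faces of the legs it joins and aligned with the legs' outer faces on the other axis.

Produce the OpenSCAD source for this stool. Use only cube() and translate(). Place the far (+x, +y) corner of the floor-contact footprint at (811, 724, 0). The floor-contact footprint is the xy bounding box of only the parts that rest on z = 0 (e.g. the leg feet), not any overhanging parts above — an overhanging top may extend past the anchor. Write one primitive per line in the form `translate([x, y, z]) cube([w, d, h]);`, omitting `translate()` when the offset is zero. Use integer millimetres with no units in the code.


// leg_h = 401 - 33 = 368
// stretcher span = 328 - 2*28 = 272
translate([483, 420, 368]) cube([328, 304, 33]);
translate([483, 420, 0]) cube([28, 28, 368]);
translate([783, 420, 0]) cube([28, 28, 368]);
translate([483, 696, 0]) cube([28, 28, 368]);
translate([783, 696, 0]) cube([28, 28, 368]);
translate([511, 420, 120]) cube([272, 28, 30]);
translate([511, 696, 120]) cube([272, 28, 30]);
translate([483, 448, 120]) cube([28, 248, 30]);
translate([783, 448, 120]) cube([28, 248, 30]);


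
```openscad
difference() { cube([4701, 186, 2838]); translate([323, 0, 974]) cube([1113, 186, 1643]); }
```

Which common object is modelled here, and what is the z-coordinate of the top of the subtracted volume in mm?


A wall with a window opening. The window head height is 2617 mm.

A wall with a rectangular opening subtracted — a window. Sill at z = 974, opening 1643 mm tall, so the head is at 974 + 1643 = 2617 mm.


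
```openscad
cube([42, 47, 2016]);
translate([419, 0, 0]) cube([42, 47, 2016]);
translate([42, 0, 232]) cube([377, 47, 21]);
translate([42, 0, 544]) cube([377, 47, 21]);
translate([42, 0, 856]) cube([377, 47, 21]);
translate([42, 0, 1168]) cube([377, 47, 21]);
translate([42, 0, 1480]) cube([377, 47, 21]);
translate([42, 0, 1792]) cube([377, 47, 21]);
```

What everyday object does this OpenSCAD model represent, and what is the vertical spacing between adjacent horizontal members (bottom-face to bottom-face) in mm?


A ladder. The rung spacing is 312 mm.

Two tall 42×47 posts with 6 short bars between them — a ladder. Adjacent rungs sit at z = 232 and z = 544, so the spacing is 544 − 232 = 312 mm.


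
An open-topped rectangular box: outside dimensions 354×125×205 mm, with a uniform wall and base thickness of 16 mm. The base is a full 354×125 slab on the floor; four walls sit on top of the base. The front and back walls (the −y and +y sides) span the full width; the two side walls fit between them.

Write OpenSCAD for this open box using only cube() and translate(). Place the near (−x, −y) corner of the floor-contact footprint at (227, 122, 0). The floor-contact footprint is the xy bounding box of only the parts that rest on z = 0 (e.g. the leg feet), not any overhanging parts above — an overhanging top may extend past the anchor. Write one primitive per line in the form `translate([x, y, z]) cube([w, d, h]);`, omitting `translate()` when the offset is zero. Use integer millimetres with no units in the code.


translate([227, 122, 0]) cube([354, 125, 16]);
translate([227, 122, 16]) cube([354, 16, 189]);
translate([227, 231, 16]) cube([354, 16, 189]);
translate([227, 138, 16]) cube([16, 93, 189]);
translate([565, 138, 16]) cube([16, 93, 189]);


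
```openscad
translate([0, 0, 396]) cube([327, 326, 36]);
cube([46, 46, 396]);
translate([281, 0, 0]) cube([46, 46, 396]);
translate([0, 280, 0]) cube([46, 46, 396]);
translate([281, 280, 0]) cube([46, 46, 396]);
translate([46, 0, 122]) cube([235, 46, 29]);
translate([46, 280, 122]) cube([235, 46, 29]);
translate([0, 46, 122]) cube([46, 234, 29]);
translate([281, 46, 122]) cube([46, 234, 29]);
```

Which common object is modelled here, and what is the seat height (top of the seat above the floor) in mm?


A stool. The seat height is 432 mm.

A 327×326×36 slab at z = 396 on four corner posts — a stool. The seat top is 396 + 36 = 432 mm.


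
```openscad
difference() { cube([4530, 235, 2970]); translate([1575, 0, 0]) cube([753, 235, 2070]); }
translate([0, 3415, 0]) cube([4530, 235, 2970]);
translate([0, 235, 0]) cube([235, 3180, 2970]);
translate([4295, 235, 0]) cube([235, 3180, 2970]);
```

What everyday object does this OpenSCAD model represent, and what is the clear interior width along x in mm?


A single room. The interior width is 4060 mm.

Four walls enclosing a rectangle with a door in the front wall — a room. Outside width 4530 minus two 235 mm walls gives 4060 mm.


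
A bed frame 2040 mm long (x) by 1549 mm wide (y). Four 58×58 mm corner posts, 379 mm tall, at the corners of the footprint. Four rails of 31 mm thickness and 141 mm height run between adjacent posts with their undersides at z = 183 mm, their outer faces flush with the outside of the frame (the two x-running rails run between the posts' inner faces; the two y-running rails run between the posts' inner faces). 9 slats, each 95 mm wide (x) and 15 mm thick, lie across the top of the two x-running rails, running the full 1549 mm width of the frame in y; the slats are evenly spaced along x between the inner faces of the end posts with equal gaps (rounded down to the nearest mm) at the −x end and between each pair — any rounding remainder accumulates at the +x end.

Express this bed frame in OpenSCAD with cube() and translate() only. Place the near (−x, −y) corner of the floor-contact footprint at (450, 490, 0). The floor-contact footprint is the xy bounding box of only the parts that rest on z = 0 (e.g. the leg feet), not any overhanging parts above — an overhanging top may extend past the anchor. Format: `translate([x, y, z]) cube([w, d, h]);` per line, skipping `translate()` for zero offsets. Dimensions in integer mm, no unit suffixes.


translate([450, 490, 0]) cube([58, 58, 379]);
translate([450, 1981, 0]) cube([58, 58, 379]);
translate([2432, 490, 0]) cube([58, 58, 379]);
translate([2432, 1981, 0]) cube([58, 58, 379]);
translate([508, 490, 183]) cube([1924, 31, 141]);
translate([508, 2008, 183]) cube([1924, 31, 141]);
translate([450, 548, 183]) cube([31, 1433, 141]);
translate([2459, 548, 183]) cube([31, 1433, 141]);
translate([614, 490, 324]) cube([95, 1549, 15]);
translate([815, 490, 324]) cube([95, 1549, 15]);
translate([1016, 490, 324]) cube([95, 1549, 15]);
translate([1217, 490, 324]) cube([95, 1549, 15]);
translate([1418, 490, 324]) cube([95, 1549, 15]);
translate([1619, 490, 324]) cube([95, 1549, 15]);
translate([1820, 490, 324]) cube([95, 1549, 15]);
translate([2021, 490, 324]) cube([95, 1549, 15]);
translate([2222, 490, 324]) cube([95, 1549, 15]);
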